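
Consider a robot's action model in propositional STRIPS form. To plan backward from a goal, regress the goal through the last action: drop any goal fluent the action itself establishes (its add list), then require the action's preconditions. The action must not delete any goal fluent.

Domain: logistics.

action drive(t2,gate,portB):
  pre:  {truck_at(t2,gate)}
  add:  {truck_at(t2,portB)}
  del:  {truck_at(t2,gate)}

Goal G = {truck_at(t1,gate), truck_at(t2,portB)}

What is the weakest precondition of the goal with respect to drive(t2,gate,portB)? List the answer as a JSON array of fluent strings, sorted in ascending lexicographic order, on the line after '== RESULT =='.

Regress:
  G ∩ del = {}  (empty — regression defined)
  G \ add = {truck_at(t1,gate), truck_at(t2,portB)} \ {truck_at(t2,portB)} = {truck_at(t1,gate)}
  ∪ pre   = {truck_at(t1,gate)} ∪ {truck_at(t2,gate)}
          = {truck_at(t1,gate), truck_at(t2,gate)}

== RESULT ==
["truck_at(t1,gate)", "truck_at(t2,gate)"]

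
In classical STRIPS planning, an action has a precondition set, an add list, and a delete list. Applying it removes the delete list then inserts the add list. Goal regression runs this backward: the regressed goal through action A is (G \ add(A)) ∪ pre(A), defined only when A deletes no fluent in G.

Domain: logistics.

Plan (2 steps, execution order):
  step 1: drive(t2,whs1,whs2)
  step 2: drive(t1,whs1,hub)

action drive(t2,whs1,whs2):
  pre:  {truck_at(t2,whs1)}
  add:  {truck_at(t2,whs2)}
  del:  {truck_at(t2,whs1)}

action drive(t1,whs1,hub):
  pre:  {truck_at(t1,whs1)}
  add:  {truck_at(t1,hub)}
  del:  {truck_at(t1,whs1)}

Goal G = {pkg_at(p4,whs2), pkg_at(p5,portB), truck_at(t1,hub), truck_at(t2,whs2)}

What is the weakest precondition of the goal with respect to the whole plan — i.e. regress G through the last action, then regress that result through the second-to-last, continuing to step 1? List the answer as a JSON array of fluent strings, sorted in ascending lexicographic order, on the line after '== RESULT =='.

Work backward from the goal:
  through step 2 (drive(t1,whs1,hub)): drop {truck_at(t1,hub)}, keep {pkg_at(p4,whs2), pkg_at(p5,portB), truck_at(t2,whs2)}, require {truck_at(t1,whs1)}
    → {pkg_at(p4,whs2), pkg_at(p5,portB), truck_at(t1,whs1), truck_at(t2,whs2)}
  through step 1 (drive(t2,whs1,whs2)): drop {truck_at(t2,whs2)}, keep {pkg_at(p4,whs2), pkg_at(p5,portB), truck_at(t1,whs1)}, require {truck_at(t2,whs1)}
    → {pkg_at(p4,whs2), pkg_at(p5,portB), truck_at(t1,whs1), truck_at(t2,whs1)}

== RESULT ==
["pkg_at(p4,whs2)", "pkg_at(p5,portB)", "truck_at(t1,whs1)", "truck_at(t2,whs1)"]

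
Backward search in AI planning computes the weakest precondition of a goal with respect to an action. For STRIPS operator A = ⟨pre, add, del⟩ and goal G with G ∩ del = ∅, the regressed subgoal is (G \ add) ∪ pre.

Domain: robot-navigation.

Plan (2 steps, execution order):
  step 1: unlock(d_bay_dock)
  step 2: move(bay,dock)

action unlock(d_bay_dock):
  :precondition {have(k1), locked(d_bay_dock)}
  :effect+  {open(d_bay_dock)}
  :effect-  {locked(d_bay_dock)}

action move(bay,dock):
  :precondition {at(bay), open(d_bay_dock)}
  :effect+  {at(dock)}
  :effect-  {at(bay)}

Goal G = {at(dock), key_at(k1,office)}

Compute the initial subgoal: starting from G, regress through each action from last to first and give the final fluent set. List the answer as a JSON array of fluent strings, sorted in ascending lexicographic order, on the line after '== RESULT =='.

Work backward from the goal:
  through step 2 (move(bay,dock)): drop {at(dock)}, keep {key_at(k1,office)}, require {at(bay), open(d_bay_dock)}
    → {at(bay), key_at(k1,office), open(d_bay_dock)}
  through step 1 (unlock(d_bay_dock)): drop {open(d_bay_dock)}, keep {at(bay), key_at(k1,office)}, require {have(k1), locked(d_bay_dock)}
    → {at(bay), have(k1), key_at(k1,office), locked(d_bay_dock)}

== RESULT ==
["at(bay)", "have(k1)", "key_at(k1,office)", "locked(d_bay_dock)"]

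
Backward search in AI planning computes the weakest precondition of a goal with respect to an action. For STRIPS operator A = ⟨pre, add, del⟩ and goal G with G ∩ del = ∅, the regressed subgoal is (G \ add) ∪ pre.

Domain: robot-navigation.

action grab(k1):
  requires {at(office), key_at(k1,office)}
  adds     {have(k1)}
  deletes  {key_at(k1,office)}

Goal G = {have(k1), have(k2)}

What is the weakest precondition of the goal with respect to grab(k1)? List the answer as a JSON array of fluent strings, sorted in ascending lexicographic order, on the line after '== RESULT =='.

Compute (G \ add) ∪ pre:
  G ∩ del = {}  (empty — regression defined)
  G \ add = {have(k1), have(k2)} \ {have(k1)} = {have(k2)}
  ∪ pre   = {have(k2)} ∪ {at(office), key_at(k1,office)}
          = {at(office), have(k2), key_at(k1,office)}

== RESULT ==
["at(office)", "have(k2)", "key_at(k1,office)"]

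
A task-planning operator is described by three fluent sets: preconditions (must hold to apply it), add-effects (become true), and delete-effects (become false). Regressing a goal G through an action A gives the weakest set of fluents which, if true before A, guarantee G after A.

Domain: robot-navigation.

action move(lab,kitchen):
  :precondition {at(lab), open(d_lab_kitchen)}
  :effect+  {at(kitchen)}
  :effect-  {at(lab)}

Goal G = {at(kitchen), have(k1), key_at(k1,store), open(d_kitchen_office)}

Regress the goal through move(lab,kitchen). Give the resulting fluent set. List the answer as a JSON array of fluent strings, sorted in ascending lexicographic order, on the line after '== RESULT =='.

Compute (G \ add) ∪ pre:
  G ∩ del = {}  (empty — regression defined)
  G \ add = {at(kitchen), have(k1), key_at(k1,store), open(d_kitchen_office)} \ {at(kitchen)} = {have(k1), key_at(k1,store), open(d_kitchen_office)}
  ∪ pre   = {have(k1), key_at(k1,store), open(d_kitchen_office)} ∪ {at(lab), open(d_lab_kitchen)}
          = {at(lab), have(k1), key_at(k1,store), open(d_kitchen_office), open(d_lab_kitchen)}

== RESULT ==
["at(lab)", "have(k1)", "key_at(k1,store)", "open(d_kitchen_office)", "open(d_lab_kitchen)"]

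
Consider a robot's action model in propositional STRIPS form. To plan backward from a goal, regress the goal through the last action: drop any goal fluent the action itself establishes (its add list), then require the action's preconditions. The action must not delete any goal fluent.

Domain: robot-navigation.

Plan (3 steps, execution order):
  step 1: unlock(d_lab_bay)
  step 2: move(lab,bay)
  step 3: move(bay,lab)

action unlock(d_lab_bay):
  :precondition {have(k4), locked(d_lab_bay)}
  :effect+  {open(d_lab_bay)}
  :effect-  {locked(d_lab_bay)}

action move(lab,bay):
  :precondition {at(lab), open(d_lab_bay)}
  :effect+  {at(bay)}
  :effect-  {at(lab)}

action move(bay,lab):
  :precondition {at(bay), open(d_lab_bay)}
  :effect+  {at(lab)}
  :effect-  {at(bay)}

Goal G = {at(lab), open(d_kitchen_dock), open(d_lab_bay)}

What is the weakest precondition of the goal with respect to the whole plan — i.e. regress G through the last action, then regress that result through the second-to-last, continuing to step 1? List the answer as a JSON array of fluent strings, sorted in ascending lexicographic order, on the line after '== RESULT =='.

Work backward from the goal:
  through step 3 (move(bay,lab)): drop {at(lab)}, keep {open(d_kitchen_dock), open(d_lab_bay)}, require {at(bay), open(d_lab_bay)}
    → {at(bay), open(d_kitchen_dock), open(d_lab_bay)}
  through step 2 (move(lab,bay)): drop {at(bay)}, keep {open(d_kitchen_dock), open(d_lab_bay)}, require {at(lab), open(d_lab_bay)}
    → {at(lab), open(d_kitchen_dock), open(d_lab_bay)}
  through step 1 (unlock(d_lab_bay)): drop {open(d_lab_bay)}, keep {at(lab), open(d_kitchen_dock)}, require {have(k4), locked(d_lab_bay)}
    → {at(lab), have(k4), locked(d_lab_bay), open(d_kitchen_dock)}

== RESULT ==
["at(lab)", "have(k4)", "locked(d_lab_bay)", "open(d_kitchen_dock)"]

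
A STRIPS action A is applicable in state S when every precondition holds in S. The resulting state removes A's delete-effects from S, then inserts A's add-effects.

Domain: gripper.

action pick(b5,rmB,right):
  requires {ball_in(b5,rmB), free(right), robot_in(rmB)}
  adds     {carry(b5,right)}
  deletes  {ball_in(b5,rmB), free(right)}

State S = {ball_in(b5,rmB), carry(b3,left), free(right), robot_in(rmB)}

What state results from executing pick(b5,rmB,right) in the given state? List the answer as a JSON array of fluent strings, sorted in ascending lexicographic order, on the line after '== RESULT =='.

Compute (S \ del) ∪ add:
  pre ⊆ S: {ball_in(b5,rmB), free(right), robot_in(rmB)} ⊆ S  — applicable
  S \ del = {carry(b3,left), robot_in(rmB)}
  ∪ add   = {carry(b3,left), carry(b5,right), robot_in(rmB)}

== RESULT ==
["carry(b3,left)", "carry(b5,right)", "robot_in(rmB)"]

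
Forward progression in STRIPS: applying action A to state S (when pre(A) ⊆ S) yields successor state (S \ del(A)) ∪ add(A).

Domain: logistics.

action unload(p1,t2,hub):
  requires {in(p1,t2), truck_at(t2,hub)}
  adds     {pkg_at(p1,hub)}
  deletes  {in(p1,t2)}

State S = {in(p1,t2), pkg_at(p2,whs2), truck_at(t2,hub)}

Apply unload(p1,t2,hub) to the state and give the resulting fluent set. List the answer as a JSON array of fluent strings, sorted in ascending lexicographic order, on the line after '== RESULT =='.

Compute (S \ del) ∪ add:
  pre ⊆ S: {in(p1,t2), truck_at(t2,hub)} ⊆ S  — applicable
  S \ del = {pkg_at(p2,whs2), truck_at(t2,hub)}
  ∪ add   = {pkg_at(p1,hub), pkg_at(p2,whs2), truck_at(t2,hub)}

== RESULT ==
["pkg_at(p1,hub)", "pkg_at(p2,whs2)", "truck_at(t2,hub)"]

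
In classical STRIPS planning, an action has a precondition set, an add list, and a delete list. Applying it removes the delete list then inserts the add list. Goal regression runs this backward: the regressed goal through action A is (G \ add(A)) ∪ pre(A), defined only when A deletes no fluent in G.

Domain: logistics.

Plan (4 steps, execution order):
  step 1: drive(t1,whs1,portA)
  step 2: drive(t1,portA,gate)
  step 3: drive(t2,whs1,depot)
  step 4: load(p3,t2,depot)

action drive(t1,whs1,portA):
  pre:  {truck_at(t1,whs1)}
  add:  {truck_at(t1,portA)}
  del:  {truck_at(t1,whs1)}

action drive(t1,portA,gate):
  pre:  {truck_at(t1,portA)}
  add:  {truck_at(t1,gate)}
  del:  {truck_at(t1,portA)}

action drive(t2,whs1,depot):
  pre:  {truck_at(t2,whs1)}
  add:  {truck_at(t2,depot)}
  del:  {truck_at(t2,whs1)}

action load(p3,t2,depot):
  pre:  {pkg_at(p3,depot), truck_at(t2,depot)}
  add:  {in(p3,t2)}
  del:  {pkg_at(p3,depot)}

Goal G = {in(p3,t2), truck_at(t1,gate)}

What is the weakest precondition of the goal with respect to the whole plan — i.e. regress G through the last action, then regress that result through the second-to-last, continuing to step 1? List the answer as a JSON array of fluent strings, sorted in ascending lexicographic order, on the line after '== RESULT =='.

Regress step by step:
  through step 4 (load(p3,t2,depot)): drop {in(p3,t2)}, keep {truck_at(t1,gate)}, require {pkg_at(p3,depot), truck_at(t2,depot)}
    → {pkg_at(p3,depot), truck_at(t1,gate), truck_at(t2,depot)}
  through step 3 (drive(t2,whs1,depot)): drop {truck_at(t2,depot)}, keep {pkg_at(p3,depot), truck_at(t1,gate)}, require {truck_at(t2,whs1)}
    → {pkg_at(p3,depot), truck_at(t1,gate), truck_at(t2,whs1)}
  through step 2 (drive(t1,portA,gate)): drop {truck_at(t1,gate)}, keep {pkg_at(p3,depot), truck_at(t2,whs1)}, require {truck_at(t1,portA)}
    → {pkg_at(p3,depot), truck_at(t1,portA), truck_at(t2,whs1)}
  through step 1 (drive(t1,whs1,portA)): drop {truck_at(t1,portA)}, keep {pkg_at(p3,depot), truck_at(t2,whs1)}, require {truck_at(t1,whs1)}
    → {pkg_at(p3,depot), truck_at(t1,whs1), truck_at(t2,whs1)}

== RESULT ==
["pkg_at(p3,depot)", "truck_at(t1,whs1)", "truck_at(t2,whs1)"]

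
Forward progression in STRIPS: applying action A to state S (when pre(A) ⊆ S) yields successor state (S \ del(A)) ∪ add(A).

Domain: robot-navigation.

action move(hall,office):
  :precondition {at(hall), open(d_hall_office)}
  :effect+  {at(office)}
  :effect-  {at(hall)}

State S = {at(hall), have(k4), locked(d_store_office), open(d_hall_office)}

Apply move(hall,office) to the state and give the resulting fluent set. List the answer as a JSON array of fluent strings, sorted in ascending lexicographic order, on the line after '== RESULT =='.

Progress:
  pre ⊆ S: {at(hall), open(d_hall_office)} ⊆ S  — applicable
  S \ del = {have(k4), locked(d_store_office), open(d_hall_office)}
  ∪ add   = {at(office), have(k4), locked(d_store_office), open(d_hall_office)}

== RESULT ==
["at(office)", "have(k4)", "locked(d_store_office)", "open(d_hall_office)"]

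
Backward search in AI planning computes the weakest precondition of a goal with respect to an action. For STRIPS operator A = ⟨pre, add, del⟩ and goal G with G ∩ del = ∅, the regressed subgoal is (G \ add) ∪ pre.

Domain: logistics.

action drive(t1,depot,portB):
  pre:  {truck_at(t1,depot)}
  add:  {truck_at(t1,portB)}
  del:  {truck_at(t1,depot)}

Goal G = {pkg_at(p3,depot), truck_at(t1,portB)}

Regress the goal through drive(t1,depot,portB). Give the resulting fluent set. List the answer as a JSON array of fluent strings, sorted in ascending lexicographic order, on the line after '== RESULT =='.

Regress:
  G ∩ del = {}  (empty — regression defined)
  G \ add = {pkg_at(p3,depot), truck_at(t1,portB)} \ {truck_at(t1,portB)} = {pkg_at(p3,depot)}
  ∪ pre   = {pkg_at(p3,depot)} ∪ {truck_at(t1,depot)}
          = {pkg_at(p3,depot), truck_at(t1,depot)}

== RESULT ==
["pkg_at(p3,depot)", "truck_at(t1,depot)"]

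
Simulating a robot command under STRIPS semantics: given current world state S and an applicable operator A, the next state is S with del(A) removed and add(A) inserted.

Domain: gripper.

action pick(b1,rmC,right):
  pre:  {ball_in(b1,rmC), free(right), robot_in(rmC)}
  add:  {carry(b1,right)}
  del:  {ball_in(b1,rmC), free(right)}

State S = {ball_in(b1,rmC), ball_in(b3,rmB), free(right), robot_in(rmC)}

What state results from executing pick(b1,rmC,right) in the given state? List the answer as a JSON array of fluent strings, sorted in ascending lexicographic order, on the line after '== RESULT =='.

Progress:
  pre ⊆ S: {ball_in(b1,rmC), free(right), robot_in(rmC)} ⊆ S  — applicable
  S \ del = {ball_in(b3,rmB), robot_in(rmC)}
  ∪ add   = {ball_in(b3,rmB), carry(b1,right), robot_in(rmC)}

== RESULT ==
["ball_in(b3,rmB)", "carry(b1,right)", "robot_in(rmC)"]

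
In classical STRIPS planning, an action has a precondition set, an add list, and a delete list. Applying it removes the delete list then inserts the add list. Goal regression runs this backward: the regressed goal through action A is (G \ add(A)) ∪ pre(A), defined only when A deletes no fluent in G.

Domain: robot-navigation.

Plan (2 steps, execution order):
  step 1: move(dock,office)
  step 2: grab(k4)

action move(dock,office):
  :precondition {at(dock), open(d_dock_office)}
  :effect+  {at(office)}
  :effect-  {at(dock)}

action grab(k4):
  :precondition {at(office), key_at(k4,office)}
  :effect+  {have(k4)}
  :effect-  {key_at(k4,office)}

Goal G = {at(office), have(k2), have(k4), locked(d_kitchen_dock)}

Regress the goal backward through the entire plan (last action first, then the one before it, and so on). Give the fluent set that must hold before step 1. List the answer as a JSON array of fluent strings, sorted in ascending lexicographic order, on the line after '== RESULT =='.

Work backward from the goal:
  through step 2 (grab(k4)): drop {have(k4)}, keep {at(office), have(k2), locked(d_kitchen_dock)}, require {at(office), key_at(k4,office)}
    → {at(office), have(k2), key_at(k4,office), locked(d_kitchen_dock)}
  through step 1 (move(dock,office)): drop {at(office)}, keep {have(k2), key_at(k4,office), locked(d_kitchen_dock)}, require {at(dock), open(d_dock_office)}
    → {at(dock), have(k2), key_at(k4,office), locked(d_kitchen_dock), open(d_dock_office)}

== RESULT ==
["at(dock)", "have(k2)", "key_at(k4,office)", "locked(d_kitchen_dock)", "open(d_dock_office)"]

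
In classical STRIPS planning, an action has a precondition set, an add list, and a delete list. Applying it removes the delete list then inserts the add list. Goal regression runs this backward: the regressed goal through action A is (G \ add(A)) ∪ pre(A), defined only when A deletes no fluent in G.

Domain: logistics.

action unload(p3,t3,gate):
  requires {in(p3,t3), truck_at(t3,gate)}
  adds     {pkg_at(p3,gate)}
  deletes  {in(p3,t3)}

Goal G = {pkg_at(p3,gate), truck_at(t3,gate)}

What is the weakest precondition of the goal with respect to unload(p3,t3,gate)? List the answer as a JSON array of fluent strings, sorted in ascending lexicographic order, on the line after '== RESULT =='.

Regress:
  G ∩ del = {}  (empty — regression defined)
  G \ add = {pkg_at(p3,gate), truck_at(t3,gate)} \ {pkg_at(p3,gate)} = {truck_at(t3,gate)}
  ∪ pre   = {truck_at(t3,gate)} ∪ {in(p3,t3), truck_at(t3,gate)}
          = {in(p3,t3), truck_at(t3,gate)}

== RESULT ==
["in(p3,t3)", "truck_at(t3,gate)"]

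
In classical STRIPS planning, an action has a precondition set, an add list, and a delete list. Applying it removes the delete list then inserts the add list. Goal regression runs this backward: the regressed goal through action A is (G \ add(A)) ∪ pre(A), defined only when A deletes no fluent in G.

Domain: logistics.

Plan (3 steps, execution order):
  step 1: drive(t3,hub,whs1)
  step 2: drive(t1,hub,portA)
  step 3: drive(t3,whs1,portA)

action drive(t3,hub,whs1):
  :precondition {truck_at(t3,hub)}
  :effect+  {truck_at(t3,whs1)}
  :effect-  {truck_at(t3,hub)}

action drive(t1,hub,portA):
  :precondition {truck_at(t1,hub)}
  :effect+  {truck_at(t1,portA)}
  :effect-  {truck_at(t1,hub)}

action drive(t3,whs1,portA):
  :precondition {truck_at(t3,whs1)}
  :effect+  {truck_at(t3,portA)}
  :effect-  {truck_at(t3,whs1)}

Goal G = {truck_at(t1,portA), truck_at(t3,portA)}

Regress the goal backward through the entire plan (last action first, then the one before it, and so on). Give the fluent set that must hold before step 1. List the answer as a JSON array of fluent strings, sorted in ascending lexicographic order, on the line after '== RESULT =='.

Work backward from the goal:
  through step 3 (drive(t3,whs1,portA)): drop {truck_at(t3,portA)}, keep {truck_at(t1,portA)}, require {truck_at(t3,whs1)}
    → {truck_at(t1,portA), truck_at(t3,whs1)}
  through step 2 (drive(t1,hub,portA)): drop {truck_at(t1,portA)}, keep {truck_at(t3,whs1)}, require {truck_at(t1,hub)}
    → {truck_at(t1,hub), truck_at(t3,whs1)}
  through step 1 (drive(t3,hub,whs1)): drop {truck_at(t3,whs1)}, keep {truck_at(t1,hub)}, require {truck_at(t3,hub)}
    → {truck_at(t1,hub), truck_at(t3,hub)}

== RESULT ==
["truck_at(t1,hub)", "truck_at(t3,hub)"]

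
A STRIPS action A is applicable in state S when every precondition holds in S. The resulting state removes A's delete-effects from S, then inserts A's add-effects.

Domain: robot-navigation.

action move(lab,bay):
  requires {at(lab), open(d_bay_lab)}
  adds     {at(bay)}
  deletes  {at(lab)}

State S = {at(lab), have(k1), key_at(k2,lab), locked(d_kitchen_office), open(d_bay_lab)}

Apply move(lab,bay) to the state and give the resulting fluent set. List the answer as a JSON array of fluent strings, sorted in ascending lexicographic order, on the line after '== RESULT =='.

Compute (S \ del) ∪ add:
  pre ⊆ S: {at(lab), open(d_bay_lab)} ⊆ S  — applicable
  S \ del = {have(k1), key_at(k2,lab), locked(d_kitchen_office), open(d_bay_lab)}
  ∪ add   = {at(bay), have(k1), key_at(k2,lab), locked(d_kitchen_office), open(d_bay_lab)}

== RESULT ==
["at(bay)", "have(k1)", "key_at(k2,lab)", "locked(d_kitchen_office)", "open(d_bay_lab)"]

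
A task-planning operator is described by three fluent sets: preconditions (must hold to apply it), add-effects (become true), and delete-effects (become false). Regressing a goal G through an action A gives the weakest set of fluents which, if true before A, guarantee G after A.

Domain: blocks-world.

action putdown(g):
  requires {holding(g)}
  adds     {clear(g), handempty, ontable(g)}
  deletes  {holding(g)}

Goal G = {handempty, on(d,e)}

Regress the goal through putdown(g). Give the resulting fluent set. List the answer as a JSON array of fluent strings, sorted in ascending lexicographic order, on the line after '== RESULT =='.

Regress:
  G ∩ del = {}  (empty — regression defined)
  G \ add = {handempty, on(d,e)} \ {clear(g), handempty, ontable(g)} = {on(d,e)}
  ∪ pre   = {on(d,e)} ∪ {holding(g)}
          = {holding(g), on(d,e)}

== RESULT ==
["holding(g)", "on(d,e)"]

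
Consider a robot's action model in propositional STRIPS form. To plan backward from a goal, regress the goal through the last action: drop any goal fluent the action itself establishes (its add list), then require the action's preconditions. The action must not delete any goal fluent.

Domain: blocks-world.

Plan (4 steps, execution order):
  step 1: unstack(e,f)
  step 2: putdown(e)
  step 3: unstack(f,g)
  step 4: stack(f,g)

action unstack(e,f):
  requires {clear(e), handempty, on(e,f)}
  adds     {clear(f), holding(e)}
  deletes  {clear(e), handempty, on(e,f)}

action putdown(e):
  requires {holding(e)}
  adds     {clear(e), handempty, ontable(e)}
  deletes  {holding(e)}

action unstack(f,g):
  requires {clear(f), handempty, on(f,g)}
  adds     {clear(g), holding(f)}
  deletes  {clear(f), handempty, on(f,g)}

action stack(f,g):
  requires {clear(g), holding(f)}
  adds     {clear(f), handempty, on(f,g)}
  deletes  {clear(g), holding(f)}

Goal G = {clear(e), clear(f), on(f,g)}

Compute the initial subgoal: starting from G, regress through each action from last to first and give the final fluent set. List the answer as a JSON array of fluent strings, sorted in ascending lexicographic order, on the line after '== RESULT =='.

Work backward from the goal:
  through step 4 (stack(f,g)): drop {clear(f), on(f,g)}, keep {clear(e)}, require {clear(g), holding(f)}
    → {clear(e), clear(g), holding(f)}
  through step 3 (unstack(f,g)): drop {clear(g), holding(f)}, keep {clear(e)}, require {clear(f), handempty, on(f,g)}
    → {clear(e), clear(f), handempty, on(f,g)}
  through step 2 (putdown(e)): drop {clear(e), handempty}, keep {clear(f), on(f,g)}, require {holding(e)}
    → {clear(f), holding(e), on(f,g)}
  through step 1 (unstack(e,f)): drop {clear(f), holding(e)}, keep {on(f,g)}, require {clear(e), handempty, on(e,f)}
    → {clear(e), handempty, on(e,f), on(f,g)}

== RESULT ==
["clear(e)", "handempty", "on(e,f)", "on(f,g)"]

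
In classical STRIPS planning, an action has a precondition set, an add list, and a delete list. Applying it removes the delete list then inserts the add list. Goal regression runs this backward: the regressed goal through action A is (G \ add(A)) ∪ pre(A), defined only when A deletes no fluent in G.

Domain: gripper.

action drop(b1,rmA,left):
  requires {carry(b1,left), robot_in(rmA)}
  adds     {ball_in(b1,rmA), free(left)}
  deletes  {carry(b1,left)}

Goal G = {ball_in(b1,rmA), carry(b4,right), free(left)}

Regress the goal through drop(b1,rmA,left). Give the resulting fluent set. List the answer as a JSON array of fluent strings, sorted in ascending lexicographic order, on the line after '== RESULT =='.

Regress:
  G ∩ del = {}  (empty — regression defined)
  G \ add = {ball_in(b1,rmA), carry(b4,right), free(left)} \ {ball_in(b1,rmA), free(left)} = {carry(b4,right)}
  ∪ pre   = {carry(b4,right)} ∪ {carry(b1,left), robot_in(rmA)}
          = {carry(b1,left), carry(b4,right), robot_in(rmA)}

== RESULT ==
["carry(b1,left)", "carry(b4,right)", "robot_in(rmA)"]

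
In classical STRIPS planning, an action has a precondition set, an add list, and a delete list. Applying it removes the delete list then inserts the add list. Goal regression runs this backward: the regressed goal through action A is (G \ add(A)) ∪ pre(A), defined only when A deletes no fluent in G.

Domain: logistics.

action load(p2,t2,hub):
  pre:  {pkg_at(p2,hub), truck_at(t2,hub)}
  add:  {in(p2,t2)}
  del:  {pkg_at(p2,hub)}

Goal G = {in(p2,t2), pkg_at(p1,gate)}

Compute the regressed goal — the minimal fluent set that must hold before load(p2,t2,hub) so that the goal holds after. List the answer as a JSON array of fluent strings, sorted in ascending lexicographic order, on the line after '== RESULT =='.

Regress:
  G ∩ del = {}  (empty — regression defined)
  G \ add = {in(p2,t2), pkg_at(p1,gate)} \ {in(p2,t2)} = {pkg_at(p1,gate)}
  ∪ pre   = {pkg_at(p1,gate)} ∪ {pkg_at(p2,hub), truck_at(t2,hub)}
          = {pkg_at(p1,gate), pkg_at(p2,hub), truck_at(t2,hub)}

== RESULT ==
["pkg_at(p1,gate)", "pkg_at(p2,hub)", "truck_at(t2,hub)"]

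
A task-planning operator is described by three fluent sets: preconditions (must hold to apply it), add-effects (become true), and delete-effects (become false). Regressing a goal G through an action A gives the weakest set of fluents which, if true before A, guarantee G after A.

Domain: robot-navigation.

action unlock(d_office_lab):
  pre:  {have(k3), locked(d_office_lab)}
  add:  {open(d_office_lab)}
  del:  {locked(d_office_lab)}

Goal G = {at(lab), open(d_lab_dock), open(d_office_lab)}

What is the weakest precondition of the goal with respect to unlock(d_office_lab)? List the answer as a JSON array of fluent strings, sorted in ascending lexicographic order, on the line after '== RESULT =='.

Compute (G \ add) ∪ pre:
  G ∩ del = {}  (empty — regression defined)
  G \ add = {at(lab), open(d_lab_dock), open(d_office_lab)} \ {open(d_office_lab)} = {at(lab), open(d_lab_dock)}
  ∪ pre   = {at(lab), open(d_lab_dock)} ∪ {have(k3), locked(d_office_lab)}
          = {at(lab), have(k3), locked(d_office_lab), open(d_lab_dock)}

== RESULT ==
["at(lab)", "have(k3)", "locked(d_office_lab)", "open(d_lab_dock)"]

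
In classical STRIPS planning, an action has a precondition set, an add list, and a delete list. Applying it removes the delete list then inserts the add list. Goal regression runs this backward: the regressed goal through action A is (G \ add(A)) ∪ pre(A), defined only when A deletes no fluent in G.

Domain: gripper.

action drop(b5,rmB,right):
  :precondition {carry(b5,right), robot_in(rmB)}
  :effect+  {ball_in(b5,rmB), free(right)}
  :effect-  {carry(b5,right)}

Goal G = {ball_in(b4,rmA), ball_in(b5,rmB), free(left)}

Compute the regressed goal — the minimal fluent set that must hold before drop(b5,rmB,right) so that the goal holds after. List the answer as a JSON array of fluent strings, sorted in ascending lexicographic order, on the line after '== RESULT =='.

Regress:
  G ∩ del = {}  (empty — regression defined)
  G \ add = {ball_in(b4,rmA), ball_in(b5,rmB), free(left)} \ {ball_in(b5,rmB), free(right)} = {ball_in(b4,rmA), free(left)}
  ∪ pre   = {ball_in(b4,rmA), free(left)} ∪ {carry(b5,right), robot_in(rmB)}
          = {ball_in(b4,rmA), carry(b5,right), free(left), robot_in(rmB)}

== RESULT ==
["ball_in(b4,rmA)", "carry(b5,right)", "free(left)", "robot_in(rmB)"]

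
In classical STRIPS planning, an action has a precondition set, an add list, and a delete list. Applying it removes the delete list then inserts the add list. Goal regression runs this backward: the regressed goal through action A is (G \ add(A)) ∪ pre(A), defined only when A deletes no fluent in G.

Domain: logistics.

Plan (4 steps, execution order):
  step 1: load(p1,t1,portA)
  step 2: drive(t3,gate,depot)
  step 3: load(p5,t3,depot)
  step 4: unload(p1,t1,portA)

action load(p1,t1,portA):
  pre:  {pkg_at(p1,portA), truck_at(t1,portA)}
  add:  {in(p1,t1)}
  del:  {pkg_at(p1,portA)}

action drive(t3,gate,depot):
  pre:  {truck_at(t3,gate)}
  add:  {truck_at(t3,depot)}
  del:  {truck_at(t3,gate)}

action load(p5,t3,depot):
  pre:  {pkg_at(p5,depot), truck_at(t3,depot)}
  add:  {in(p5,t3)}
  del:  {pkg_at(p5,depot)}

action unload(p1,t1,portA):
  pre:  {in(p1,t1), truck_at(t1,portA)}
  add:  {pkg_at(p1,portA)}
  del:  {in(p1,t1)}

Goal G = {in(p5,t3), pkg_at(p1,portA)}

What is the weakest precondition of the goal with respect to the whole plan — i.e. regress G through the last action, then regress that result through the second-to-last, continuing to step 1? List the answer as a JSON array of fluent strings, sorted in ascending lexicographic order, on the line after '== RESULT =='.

Work backward from the goal:
  through step 4 (unload(p1,t1,portA)): drop {pkg_at(p1,portA)}, keep {in(p5,t3)}, require {in(p1,t1), truck_at(t1,portA)}
    → {in(p1,t1), in(p5,t3), truck_at(t1,portA)}
  through step 3 (load(p5,t3,depot)): drop {in(p5,t3)}, keep {in(p1,t1), truck_at(t1,portA)}, require {pkg_at(p5,depot), truck_at(t3,depot)}
    → {in(p1,t1), pkg_at(p5,depot), truck_at(t1,portA), truck_at(t3,depot)}
  through step 2 (drive(t3,gate,depot)): drop {truck_at(t3,depot)}, keep {in(p1,t1), pkg_at(p5,depot), truck_at(t1,portA)}, require {truck_at(t3,gate)}
    → {in(p1,t1), pkg_at(p5,depot), truck_at(t1,portA), truck_at(t3,gate)}
  through step 1 (load(p1,t1,portA)): drop {in(p1,t1)}, keep {pkg_at(p5,depot), truck_at(t1,portA), truck_at(t3,gate)}, require {pkg_at(p1,portA), truck_at(t1,portA)}
    → {pkg_at(p1,portA), pkg_at(p5,depot), truck_at(t1,portA), truck_at(t3,gate)}

== RESULT ==
["pkg_at(p1,portA)", "pkg_at(p5,depot)", "truck_at(t1,portA)", "truck_at(t3,gate)"]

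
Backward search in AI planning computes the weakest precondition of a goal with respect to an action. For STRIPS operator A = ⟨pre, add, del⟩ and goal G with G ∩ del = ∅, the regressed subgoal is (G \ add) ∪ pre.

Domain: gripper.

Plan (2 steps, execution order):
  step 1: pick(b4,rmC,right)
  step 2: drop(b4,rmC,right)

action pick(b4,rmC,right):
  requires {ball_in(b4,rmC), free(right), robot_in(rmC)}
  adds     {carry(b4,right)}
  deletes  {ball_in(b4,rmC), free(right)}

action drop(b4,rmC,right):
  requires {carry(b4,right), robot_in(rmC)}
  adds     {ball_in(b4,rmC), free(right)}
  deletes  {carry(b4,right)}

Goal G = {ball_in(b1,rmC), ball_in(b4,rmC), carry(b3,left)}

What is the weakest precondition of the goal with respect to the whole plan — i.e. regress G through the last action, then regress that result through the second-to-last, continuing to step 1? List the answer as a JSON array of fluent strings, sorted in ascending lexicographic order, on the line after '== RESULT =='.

Regress step by step:
  through step 2 (drop(b4,rmC,right)): drop {ball_in(b4,rmC)}, keep {ball_in(b1,rmC), carry(b3,left)}, require {carry(b4,right), robot_in(rmC)}
    → {ball_in(b1,rmC), carry(b3,left), carry(b4,right), robot_in(rmC)}
  through step 1 (pick(b4,rmC,right)): drop {carry(b4,right)}, keep {ball_in(b1,rmC), carry(b3,left), robot_in(rmC)}, require {ball_in(b4,rmC), free(right), robot_in(rmC)}
    → {ball_in(b1,rmC), ball_in(b4,rmC), carry(b3,left), free(right), robot_in(rmC)}

== RESULT ==
["ball_in(b1,rmC)", "ball_in(b4,rmC)", "carry(b3,left)", "free(right)", "robot_in(rmC)"]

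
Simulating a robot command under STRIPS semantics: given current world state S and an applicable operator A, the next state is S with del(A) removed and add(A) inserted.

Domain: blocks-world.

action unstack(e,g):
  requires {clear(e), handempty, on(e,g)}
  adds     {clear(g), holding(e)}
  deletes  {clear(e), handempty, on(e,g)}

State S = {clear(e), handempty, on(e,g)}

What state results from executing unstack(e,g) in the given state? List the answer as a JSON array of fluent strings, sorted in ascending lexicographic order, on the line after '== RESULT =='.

Progress:
  pre ⊆ S: {clear(e), handempty, on(e,g)} ⊆ S  — applicable
  S \ del = {}
  ∪ add   = {clear(g), holding(e)}

== RESULT ==
["clear(g)", "holding(e)"]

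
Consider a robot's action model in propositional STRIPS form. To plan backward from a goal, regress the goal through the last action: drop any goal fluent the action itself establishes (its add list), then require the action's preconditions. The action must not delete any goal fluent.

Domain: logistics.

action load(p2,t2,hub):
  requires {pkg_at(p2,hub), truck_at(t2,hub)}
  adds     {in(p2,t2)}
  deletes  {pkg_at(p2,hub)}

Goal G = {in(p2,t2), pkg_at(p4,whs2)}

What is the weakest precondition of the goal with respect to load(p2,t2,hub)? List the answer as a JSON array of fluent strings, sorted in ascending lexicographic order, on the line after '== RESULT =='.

Compute (G \ add) ∪ pre:
  G ∩ del = {}  (empty — regression defined)
  G \ add = {in(p2,t2), pkg_at(p4,whs2)} \ {in(p2,t2)} = {pkg_at(p4,whs2)}
  ∪ pre   = {pkg_at(p4,whs2)} ∪ {pkg_at(p2,hub), truck_at(t2,hub)}
          = {pkg_at(p2,hub), pkg_at(p4,whs2), truck_at(t2,hub)}

== RESULT ==
["pkg_at(p2,hub)", "pkg_at(p4,whs2)", "truck_at(t2,hub)"]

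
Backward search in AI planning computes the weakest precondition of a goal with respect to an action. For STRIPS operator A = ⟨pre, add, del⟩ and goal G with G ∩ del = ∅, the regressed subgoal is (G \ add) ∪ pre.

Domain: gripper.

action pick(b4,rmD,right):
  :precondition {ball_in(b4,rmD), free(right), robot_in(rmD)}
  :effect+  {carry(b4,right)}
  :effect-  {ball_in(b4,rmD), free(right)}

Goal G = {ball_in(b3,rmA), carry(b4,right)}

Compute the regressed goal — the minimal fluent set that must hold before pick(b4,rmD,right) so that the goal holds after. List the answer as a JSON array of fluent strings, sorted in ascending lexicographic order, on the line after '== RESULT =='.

Regress:
  G ∩ del = {}  (empty — regression defined)
  G \ add = {ball_in(b3,rmA), carry(b4,right)} \ {carry(b4,right)} = {ball_in(b3,rmA)}
  ∪ pre   = {ball_in(b3,rmA)} ∪ {ball_in(b4,rmD), free(right), robot_in(rmD)}
          = {ball_in(b3,rmA), ball_in(b4,rmD), free(right), robot_in(rmD)}

== RESULT ==
["ball_in(b3,rmA)", "ball_in(b4,rmD)", "free(right)", "robot_in(rmD)"]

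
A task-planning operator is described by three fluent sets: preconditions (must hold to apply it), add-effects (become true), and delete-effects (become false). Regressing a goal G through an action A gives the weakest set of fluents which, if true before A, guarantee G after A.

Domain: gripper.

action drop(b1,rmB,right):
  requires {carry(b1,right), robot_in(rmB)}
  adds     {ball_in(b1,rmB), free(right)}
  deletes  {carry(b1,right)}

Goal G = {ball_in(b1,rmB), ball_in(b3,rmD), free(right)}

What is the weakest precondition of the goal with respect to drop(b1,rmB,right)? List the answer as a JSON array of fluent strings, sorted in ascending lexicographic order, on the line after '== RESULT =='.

Compute (G \ add) ∪ pre:
  G ∩ del = {}  (empty — regression defined)
  G \ add = {ball_in(b1,rmB), ball_in(b3,rmD), free(right)} \ {ball_in(b1,rmB), free(right)} = {ball_in(b3,rmD)}
  ∪ pre   = {ball_in(b3,rmD)} ∪ {carry(b1,right), robot_in(rmB)}
          = {ball_in(b3,rmD), carry(b1,right), robot_in(rmB)}

== RESULT ==
["ball_in(b3,rmD)", "carry(b1,right)", "robot_in(rmB)"]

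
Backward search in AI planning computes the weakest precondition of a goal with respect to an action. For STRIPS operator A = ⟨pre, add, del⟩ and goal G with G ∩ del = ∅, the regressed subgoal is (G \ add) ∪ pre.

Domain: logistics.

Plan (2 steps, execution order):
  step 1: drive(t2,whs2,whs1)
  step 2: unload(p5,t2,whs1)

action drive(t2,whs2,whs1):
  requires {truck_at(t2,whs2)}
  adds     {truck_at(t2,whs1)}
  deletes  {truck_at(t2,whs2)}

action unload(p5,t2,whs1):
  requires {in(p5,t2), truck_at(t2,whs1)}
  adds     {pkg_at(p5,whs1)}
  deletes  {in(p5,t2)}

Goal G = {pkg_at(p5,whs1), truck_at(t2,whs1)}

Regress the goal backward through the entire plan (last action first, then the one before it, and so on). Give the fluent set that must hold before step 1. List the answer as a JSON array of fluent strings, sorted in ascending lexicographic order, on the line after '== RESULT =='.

Regress step by step:
  through step 2 (unload(p5,t2,whs1)): drop {pkg_at(p5,whs1)}, keep {truck_at(t2,whs1)}, require {in(p5,t2), truck_at(t2,whs1)}
    → {in(p5,t2), truck_at(t2,whs1)}
  through step 1 (drive(t2,whs2,whs1)): drop {truck_at(t2,whs1)}, keep {in(p5,t2)}, require {truck_at(t2,whs2)}
    → {in(p5,t2), truck_at(t2,whs2)}

== RESULT ==
["in(p5,t2)", "truck_at(t2,whs2)"]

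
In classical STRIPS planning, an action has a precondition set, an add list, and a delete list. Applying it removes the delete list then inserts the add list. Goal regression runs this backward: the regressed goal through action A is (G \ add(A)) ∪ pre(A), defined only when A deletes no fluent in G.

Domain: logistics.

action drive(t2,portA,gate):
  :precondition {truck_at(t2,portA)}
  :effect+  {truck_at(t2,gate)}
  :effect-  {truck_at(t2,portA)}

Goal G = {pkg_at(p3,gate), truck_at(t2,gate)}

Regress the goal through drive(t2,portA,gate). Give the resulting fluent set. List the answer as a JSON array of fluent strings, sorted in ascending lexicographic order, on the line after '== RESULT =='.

Regress:
  G ∩ del = {}  (empty — regression defined)
  G \ add = {pkg_at(p3,gate), truck_at(t2,gate)} \ {truck_at(t2,gate)} = {pkg_at(p3,gate)}
  ∪ pre   = {pkg_at(p3,gate)} ∪ {truck_at(t2,portA)}
          = {pkg_at(p3,gate), truck_at(t2,portA)}

== RESULT ==
["pkg_at(p3,gate)", "truck_at(t2,portA)"]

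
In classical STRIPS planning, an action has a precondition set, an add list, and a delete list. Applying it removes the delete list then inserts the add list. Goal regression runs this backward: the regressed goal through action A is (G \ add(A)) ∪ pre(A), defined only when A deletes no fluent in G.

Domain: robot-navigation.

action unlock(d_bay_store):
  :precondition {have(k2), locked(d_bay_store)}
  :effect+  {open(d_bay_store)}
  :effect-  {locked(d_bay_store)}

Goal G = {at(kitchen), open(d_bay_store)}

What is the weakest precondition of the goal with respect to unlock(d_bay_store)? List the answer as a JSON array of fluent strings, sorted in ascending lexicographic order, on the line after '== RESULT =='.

Compute (G \ add) ∪ pre:
  G ∩ del = {}  (empty — regression defined)
  G \ add = {at(kitchen), open(d_bay_store)} \ {open(d_bay_store)} = {at(kitchen)}
  ∪ pre   = {at(kitchen)} ∪ {have(k2), locked(d_bay_store)}
          = {at(kitchen), have(k2), locked(d_bay_store)}

== RESULT ==
["at(kitchen)", "have(k2)", "locked(d_bay_store)"]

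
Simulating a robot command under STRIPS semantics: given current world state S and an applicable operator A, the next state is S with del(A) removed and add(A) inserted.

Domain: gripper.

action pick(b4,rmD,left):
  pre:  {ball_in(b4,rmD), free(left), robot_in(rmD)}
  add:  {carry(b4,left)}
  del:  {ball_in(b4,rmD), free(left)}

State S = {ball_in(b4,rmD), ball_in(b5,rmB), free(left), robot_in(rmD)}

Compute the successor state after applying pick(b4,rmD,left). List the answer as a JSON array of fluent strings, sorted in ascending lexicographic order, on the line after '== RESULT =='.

Progress:
  pre ⊆ S: {ball_in(b4,rmD), free(left), robot_in(rmD)} ⊆ S  — applicable
  S \ del = {ball_in(b5,rmB), robot_in(rmD)}
  ∪ add   = {ball_in(b5,rmB), carry(b4,left), robot_in(rmD)}

== RESULT ==
["ball_in(b5,rmB)", "carry(b4,left)", "robot_in(rmD)"]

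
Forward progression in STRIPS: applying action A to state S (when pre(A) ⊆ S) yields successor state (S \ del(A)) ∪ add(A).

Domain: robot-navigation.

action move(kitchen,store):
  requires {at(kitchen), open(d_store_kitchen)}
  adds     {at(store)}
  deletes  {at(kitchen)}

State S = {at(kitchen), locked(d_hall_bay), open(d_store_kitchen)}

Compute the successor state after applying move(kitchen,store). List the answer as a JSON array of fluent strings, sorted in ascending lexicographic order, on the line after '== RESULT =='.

Progress:
  pre ⊆ S: {at(kitchen), open(d_store_kitchen)} ⊆ S  — applicable
  S \ del = {locked(d_hall_bay), open(d_store_kitchen)}
  ∪ add   = {at(store), locked(d_hall_bay), open(d_store_kitchen)}

== RESULT ==
["at(store)", "locked(d_hall_bay)", "open(d_store_kitchen)"]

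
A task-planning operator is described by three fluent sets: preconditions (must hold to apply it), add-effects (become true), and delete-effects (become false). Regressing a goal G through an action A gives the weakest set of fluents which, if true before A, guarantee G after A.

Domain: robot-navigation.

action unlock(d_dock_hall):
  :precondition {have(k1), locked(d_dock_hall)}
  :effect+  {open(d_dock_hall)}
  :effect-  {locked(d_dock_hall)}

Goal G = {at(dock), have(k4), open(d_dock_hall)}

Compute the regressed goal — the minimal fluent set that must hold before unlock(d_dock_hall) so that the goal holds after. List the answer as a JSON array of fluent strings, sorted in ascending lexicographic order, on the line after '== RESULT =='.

Compute (G \ add) ∪ pre:
  G ∩ del = {}  (empty — regression defined)
  G \ add = {at(dock), have(k4), open(d_dock_hall)} \ {open(d_dock_hall)} = {at(dock), have(k4)}
  ∪ pre   = {at(dock), have(k4)} ∪ {have(k1), locked(d_dock_hall)}
          = {at(dock), have(k1), have(k4), locked(d_dock_hall)}

== RESULT ==
["at(dock)", "have(k1)", "have(k4)", "locked(d_dock_hall)"]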